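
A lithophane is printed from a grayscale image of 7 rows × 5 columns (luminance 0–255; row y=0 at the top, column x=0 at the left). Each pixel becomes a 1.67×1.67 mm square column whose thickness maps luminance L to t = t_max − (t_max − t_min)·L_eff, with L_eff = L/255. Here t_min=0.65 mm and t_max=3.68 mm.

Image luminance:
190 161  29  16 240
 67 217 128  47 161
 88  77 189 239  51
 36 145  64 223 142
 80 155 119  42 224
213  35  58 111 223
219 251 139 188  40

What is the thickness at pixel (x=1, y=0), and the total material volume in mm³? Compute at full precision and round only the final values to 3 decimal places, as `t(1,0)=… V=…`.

span = t_max - t_min = 3.68 - 0.65 = 3.030
L(1,0) = 161, L_eff = 161/255 = 0.631373
t(1,0) = 3.68 - 3.030·0.631373 = 1.767
Σt over all 7·5 pixels = 74.058
V = pitch²·Σt = 1.67²·74.058 = 206.540

t(1,0)=1.767 V=206.540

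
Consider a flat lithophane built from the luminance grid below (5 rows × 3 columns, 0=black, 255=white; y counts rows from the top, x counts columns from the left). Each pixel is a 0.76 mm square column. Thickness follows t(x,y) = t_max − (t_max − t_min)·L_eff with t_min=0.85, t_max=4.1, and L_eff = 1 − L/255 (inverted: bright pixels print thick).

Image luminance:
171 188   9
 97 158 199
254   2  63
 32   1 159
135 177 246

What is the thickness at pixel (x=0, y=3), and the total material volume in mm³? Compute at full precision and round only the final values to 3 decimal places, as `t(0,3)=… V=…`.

span = t_max - t_min = 4.1 - 0.85 = 3.250
L(0,3) = 32, L_eff = 1 - 32/255 = 0.874510 (inverted)
t(0,3) = 4.1 - 3.250·0.874510 = 1.258
Σt over all 5·3 pixels = 9397/255 ≈ 36.8509804
V = pitch²·Σt = 0.76²·9397/255 = 21.285

t(0,3)=1.258 V=21.285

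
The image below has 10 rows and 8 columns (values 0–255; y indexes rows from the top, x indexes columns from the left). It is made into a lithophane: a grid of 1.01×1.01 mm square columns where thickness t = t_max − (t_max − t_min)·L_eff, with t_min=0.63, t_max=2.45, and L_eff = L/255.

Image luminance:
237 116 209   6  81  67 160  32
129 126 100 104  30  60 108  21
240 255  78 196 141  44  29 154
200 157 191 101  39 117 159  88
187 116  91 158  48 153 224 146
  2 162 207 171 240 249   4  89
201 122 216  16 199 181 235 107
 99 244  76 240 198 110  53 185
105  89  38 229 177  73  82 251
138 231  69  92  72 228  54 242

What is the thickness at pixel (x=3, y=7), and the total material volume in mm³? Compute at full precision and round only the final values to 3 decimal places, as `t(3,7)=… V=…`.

span = t_max - t_min = 2.45 - 0.63 = 1.820
L(3,7) = 240, L_eff = 240/255 = 0.941176
t(3,7) = 2.45 - 1.820·0.941176 = 0.737
Σt over all 10·8 pixels = 254611/2125 ≈ 119.8169412
V = pitch²·Σt = 1.01²·254611/2125 = 122.225

t(3,7)=0.737 V=122.225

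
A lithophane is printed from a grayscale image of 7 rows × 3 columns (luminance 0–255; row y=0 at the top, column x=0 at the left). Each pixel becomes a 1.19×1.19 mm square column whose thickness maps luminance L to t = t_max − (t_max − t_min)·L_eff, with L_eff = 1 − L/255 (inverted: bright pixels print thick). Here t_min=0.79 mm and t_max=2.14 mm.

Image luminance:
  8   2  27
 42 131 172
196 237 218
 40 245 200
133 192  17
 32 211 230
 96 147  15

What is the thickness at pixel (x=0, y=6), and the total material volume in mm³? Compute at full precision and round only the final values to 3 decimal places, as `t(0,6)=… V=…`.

t(0,6)=1.298 V=42.918

span = t_max - t_min = 2.14 - 0.79 = 1.350
L(0,6) = 96, L_eff = 1 - 96/255 = 0.623529 (inverted)
t(0,6) = 2.14 - 1.350·0.623529 = 1.298
Σt over all 7·3 pixels = 25761/850 ≈ 30.3070588
V = pitch²·Σt = 1.19²·25761/850 = 42.918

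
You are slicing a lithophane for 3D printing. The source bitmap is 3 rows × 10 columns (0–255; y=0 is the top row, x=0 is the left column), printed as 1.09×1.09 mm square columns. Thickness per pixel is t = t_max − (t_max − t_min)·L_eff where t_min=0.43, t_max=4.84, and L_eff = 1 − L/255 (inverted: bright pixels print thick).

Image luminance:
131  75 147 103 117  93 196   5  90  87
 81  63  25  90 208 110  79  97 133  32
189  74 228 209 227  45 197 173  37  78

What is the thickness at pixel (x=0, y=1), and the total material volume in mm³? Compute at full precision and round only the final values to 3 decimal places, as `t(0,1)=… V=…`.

span = t_max - t_min = 4.84 - 0.43 = 4.410
L(0,1) = 81, L_eff = 1 - 81/255 = 0.682353 (inverted)
t(0,1) = 4.84 - 4.410·0.682353 = 1.831
Σt over all 3·10 pixels = 612243/8500 ≈ 72.0285882
V = pitch²·Σt = 1.09²·612243/8500 = 85.577

t(0,1)=1.831 V=85.577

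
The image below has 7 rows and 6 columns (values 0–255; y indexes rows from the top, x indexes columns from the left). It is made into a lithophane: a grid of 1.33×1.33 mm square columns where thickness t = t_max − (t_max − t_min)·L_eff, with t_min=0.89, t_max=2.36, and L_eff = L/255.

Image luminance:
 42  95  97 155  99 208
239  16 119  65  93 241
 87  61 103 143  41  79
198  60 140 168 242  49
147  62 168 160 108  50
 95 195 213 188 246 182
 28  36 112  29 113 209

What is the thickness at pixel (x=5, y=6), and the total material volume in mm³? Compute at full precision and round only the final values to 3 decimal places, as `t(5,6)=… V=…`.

t(5,6)=1.155 V=122.502

span = t_max - t_min = 2.36 - 0.89 = 1.470
L(5,6) = 209, L_eff = 209/255 = 0.819608
t(5,6) = 2.36 - 1.470·0.819608 = 1.155
Σt over all 7·6 pixels = 588651/8500 ≈ 69.2530588
V = pitch²·Σt = 1.33²·588651/8500 = 122.502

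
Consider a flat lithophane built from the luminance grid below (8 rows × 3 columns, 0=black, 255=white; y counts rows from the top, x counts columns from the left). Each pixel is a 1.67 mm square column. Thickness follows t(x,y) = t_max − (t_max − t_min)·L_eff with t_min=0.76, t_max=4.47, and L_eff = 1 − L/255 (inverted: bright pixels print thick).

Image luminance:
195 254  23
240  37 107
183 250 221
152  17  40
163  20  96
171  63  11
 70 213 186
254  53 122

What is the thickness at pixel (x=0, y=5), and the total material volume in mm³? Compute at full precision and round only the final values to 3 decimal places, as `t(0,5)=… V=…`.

span = t_max - t_min = 4.47 - 0.76 = 3.710
L(0,5) = 171, L_eff = 1 - 171/255 = 0.329412 (inverted)
t(0,5) = 4.47 - 3.710·0.329412 = 3.248
Σt over all 8·3 pixels = 543477/8500 ≈ 63.9384706
V = pitch²·Σt = 1.67²·543477/8500 = 178.318

t(0,5)=3.248 V=178.318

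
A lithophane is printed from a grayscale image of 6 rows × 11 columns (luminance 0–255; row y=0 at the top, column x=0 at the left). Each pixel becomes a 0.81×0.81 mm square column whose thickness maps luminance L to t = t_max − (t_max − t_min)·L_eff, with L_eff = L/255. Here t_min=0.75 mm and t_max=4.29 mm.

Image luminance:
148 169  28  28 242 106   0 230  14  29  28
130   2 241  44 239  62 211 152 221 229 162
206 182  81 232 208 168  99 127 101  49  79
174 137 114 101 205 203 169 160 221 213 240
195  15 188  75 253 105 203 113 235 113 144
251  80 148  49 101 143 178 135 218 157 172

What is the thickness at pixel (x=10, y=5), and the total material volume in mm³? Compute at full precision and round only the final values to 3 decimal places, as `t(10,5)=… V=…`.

t(10,5)=1.902 V=99.650

span = t_max - t_min = 4.29 - 0.75 = 3.540
L(10,5) = 172, L_eff = 172/255 = 0.674510
t(10,5) = 4.29 - 3.540·0.674510 = 1.902
Σt over all 6·11 pixels = 2582/17 ≈ 151.8823529
V = pitch²·Σt = 0.81²·2582/17 = 99.650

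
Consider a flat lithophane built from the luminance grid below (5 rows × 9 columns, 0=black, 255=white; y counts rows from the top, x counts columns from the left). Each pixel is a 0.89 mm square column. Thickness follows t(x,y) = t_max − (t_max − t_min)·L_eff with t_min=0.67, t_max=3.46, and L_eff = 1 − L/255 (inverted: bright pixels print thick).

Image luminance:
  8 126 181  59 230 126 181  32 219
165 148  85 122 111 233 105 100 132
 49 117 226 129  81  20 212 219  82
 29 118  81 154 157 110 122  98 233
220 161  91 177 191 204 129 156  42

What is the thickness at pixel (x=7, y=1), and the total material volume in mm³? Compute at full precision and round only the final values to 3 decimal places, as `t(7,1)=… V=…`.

t(7,1)=1.764 V=75.630

span = t_max - t_min = 3.46 - 0.67 = 2.790
L(7,1) = 100, L_eff = 1 - 100/255 = 0.607843 (inverted)
t(7,1) = 3.46 - 2.790·0.607843 = 1.764
Σt over all 5·9 pixels = 405789/4250 ≈ 95.4797647
V = pitch²·Σt = 0.89²·405789/4250 = 75.630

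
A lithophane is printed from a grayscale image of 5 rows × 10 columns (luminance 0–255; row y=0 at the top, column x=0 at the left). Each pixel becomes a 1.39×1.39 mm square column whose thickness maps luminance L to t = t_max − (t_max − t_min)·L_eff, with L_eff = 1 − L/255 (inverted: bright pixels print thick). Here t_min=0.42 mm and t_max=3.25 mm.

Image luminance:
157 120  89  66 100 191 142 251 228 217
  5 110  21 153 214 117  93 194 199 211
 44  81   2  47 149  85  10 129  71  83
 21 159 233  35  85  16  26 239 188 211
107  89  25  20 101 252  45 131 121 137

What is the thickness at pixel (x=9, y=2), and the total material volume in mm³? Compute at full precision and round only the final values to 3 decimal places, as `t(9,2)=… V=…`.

t(9,2)=1.341 V=165.370

span = t_max - t_min = 3.25 - 0.42 = 2.830
L(9,2) = 83, L_eff = 1 - 83/255 = 0.674510 (inverted)
t(9,2) = 3.25 - 2.830·0.674510 = 1.341
Σt over all 5·10 pixels = 36376/425 ≈ 85.5905882
V = pitch²·Σt = 1.39²·36376/425 = 165.370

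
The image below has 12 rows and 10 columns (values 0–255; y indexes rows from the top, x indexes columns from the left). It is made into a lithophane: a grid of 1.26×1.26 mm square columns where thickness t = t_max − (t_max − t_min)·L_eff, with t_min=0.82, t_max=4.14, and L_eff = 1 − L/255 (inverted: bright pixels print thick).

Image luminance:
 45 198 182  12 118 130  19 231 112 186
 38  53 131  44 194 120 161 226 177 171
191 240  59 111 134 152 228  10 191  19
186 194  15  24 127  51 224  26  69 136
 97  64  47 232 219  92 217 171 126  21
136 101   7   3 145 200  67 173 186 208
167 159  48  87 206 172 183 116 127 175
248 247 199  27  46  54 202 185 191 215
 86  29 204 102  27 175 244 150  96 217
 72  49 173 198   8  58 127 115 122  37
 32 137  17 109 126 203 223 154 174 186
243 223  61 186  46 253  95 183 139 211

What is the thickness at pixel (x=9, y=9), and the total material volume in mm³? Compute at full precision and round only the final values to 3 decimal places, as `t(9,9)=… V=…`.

t(9,9)=1.302 V=482.619

span = t_max - t_min = 4.14 - 0.82 = 3.320
L(9,9) = 37, L_eff = 1 - 37/255 = 0.854902 (inverted)
t(9,9) = 4.14 - 3.320·0.854902 = 1.302
Σt over all 12·10 pixels = 1937953/6375 ≈ 303.9926275
V = pitch²·Σt = 1.26²·1937953/6375 = 482.619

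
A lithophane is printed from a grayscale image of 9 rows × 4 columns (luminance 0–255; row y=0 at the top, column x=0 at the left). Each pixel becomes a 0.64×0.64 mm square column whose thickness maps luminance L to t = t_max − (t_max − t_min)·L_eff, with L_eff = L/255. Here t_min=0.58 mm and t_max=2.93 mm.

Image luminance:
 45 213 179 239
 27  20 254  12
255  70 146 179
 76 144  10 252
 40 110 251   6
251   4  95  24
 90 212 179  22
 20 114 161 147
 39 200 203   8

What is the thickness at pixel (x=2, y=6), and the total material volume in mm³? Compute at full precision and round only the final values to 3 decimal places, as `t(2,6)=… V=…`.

t(2,6)=1.280 V=26.985

span = t_max - t_min = 2.93 - 0.58 = 2.350
L(2,6) = 179, L_eff = 179/255 = 0.701961
t(2,6) = 2.93 - 2.350·0.701961 = 1.280
Σt over all 9·4 pixels = 335989/5100 ≈ 65.8801961
V = pitch²·Σt = 0.64²·335989/5100 = 26.985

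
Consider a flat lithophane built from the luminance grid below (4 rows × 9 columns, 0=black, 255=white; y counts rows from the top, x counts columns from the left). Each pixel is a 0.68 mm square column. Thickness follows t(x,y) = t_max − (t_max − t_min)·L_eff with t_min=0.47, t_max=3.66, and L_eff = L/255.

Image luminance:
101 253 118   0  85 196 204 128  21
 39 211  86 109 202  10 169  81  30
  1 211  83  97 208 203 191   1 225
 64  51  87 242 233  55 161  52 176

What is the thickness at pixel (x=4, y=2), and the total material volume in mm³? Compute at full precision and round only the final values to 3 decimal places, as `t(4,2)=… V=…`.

span = t_max - t_min = 3.66 - 0.47 = 3.190
L(4,2) = 208, L_eff = 208/255 = 0.815686
t(4,2) = 3.66 - 3.190·0.815686 = 1.058
Σt over all 4·9 pixels = 490346/6375 ≈ 76.9170196
V = pitch²·Σt = 0.68²·490346/6375 = 35.566

t(4,2)=1.058 V=35.566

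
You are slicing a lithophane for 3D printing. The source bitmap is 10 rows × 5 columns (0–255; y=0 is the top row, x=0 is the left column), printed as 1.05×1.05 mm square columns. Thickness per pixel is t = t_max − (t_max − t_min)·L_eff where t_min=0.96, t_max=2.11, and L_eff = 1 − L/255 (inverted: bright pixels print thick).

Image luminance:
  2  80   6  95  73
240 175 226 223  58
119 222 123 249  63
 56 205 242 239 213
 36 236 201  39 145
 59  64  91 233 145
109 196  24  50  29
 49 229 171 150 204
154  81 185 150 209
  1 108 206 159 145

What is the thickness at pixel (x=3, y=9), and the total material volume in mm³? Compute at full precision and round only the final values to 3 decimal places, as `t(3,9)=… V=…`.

span = t_max - t_min = 2.11 - 0.96 = 1.150
L(3,9) = 159, L_eff = 1 - 159/255 = 0.376471 (inverted)
t(3,9) = 2.11 - 1.150·0.376471 = 1.677
Σt over all 10·5 pixels = 400441/5100 ≈ 78.5178431
V = pitch²·Σt = 1.05²·400441/5100 = 86.566

t(3,9)=1.677 V=86.566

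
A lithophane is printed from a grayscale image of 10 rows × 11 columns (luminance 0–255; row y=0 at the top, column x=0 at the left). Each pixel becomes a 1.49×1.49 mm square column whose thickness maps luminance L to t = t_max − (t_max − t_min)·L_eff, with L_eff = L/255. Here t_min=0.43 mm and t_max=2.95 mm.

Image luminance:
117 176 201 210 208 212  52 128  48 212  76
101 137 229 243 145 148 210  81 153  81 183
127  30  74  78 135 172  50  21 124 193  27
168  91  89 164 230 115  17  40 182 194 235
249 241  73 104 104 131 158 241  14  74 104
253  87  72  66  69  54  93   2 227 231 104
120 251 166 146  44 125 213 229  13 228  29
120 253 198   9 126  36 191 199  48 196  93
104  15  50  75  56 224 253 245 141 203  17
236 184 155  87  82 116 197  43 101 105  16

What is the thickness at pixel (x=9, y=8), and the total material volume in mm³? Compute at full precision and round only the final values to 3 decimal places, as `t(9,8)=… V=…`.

span = t_max - t_min = 2.95 - 0.43 = 2.520
L(9,8) = 203, L_eff = 203/255 = 0.796078
t(9,8) = 2.95 - 2.520·0.796078 = 0.944
Σt over all 10·11 pixels = 774493/4250 ≈ 182.2336471
V = pitch²·Σt = 1.49²·774493/4250 = 404.577

t(9,8)=0.944 V=404.577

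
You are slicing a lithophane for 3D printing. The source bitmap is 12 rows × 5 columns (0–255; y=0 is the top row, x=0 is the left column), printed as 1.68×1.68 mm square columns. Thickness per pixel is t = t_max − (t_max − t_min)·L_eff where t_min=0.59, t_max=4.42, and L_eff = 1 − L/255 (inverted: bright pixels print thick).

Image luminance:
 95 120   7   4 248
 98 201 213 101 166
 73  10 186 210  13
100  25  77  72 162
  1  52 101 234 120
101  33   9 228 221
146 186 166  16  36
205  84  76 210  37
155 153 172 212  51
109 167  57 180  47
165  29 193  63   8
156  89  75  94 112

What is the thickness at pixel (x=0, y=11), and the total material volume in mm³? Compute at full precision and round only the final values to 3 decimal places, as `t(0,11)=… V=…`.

span = t_max - t_min = 4.42 - 0.59 = 3.830
L(0,11) = 156, L_eff = 1 - 156/255 = 0.388235 (inverted)
t(0,11) = 4.42 - 3.830·0.388235 = 2.933
Σt over all 12·5 pixels = 348029/2550 ≈ 136.4819608
V = pitch²·Σt = 1.68²·348029/2550 = 385.207

t(0,11)=2.933 V=385.207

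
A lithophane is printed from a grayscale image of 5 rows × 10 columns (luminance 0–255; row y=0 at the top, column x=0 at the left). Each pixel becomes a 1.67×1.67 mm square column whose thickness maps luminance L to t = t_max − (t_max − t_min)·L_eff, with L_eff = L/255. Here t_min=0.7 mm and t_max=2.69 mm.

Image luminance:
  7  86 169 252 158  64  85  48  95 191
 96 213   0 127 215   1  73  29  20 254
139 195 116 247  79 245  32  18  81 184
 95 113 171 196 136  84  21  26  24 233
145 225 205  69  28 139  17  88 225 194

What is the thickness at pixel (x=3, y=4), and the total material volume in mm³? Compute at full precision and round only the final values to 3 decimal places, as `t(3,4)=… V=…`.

span = t_max - t_min = 2.69 - 0.7 = 1.990
L(3,4) = 69, L_eff = 69/255 = 0.270588
t(3,4) = 2.69 - 1.990·0.270588 = 2.152
Σt over all 5·10 pixels = 2245103/25500 ≈ 88.0432549
V = pitch²·Σt = 1.67²·2245103/25500 = 245.544

t(3,4)=2.152 V=245.544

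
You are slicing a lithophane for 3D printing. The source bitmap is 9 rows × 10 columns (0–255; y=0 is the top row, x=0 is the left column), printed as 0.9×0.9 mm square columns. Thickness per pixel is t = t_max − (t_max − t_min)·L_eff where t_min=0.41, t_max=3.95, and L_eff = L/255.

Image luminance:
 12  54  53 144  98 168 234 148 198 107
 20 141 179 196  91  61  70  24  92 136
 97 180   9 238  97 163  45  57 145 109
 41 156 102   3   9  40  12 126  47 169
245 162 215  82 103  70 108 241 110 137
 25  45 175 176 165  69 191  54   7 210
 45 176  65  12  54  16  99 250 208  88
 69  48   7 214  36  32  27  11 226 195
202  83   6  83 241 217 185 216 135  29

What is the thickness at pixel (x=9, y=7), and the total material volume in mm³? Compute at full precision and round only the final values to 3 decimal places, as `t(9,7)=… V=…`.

span = t_max - t_min = 3.95 - 0.41 = 3.540
L(9,7) = 195, L_eff = 195/255 = 0.764706
t(9,7) = 3.95 - 3.540·0.764706 = 1.243
Σt over all 9·10 pixels = 924651/4250 ≈ 217.5649412
V = pitch²·Σt = 0.9²·924651/4250 = 176.228

t(9,7)=1.243 V=176.228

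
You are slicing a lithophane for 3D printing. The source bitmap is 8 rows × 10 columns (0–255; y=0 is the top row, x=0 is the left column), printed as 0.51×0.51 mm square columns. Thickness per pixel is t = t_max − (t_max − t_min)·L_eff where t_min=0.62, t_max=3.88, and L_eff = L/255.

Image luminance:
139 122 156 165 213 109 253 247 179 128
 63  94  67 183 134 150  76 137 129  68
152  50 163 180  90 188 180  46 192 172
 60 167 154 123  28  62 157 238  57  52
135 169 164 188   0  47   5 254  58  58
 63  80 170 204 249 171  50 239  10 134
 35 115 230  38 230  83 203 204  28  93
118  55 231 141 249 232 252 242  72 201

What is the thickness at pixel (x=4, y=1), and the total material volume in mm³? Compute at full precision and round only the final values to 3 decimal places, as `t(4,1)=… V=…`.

span = t_max - t_min = 3.88 - 0.62 = 3.260
L(4,1) = 134, L_eff = 134/255 = 0.525490
t(4,1) = 3.88 - 3.260·0.525490 = 2.167
Σt over all 8·10 pixels = 2193451/12750 ≈ 172.0353725
V = pitch²·Σt = 0.51²·2193451/12750 = 44.746

t(4,1)=2.167 V=44.746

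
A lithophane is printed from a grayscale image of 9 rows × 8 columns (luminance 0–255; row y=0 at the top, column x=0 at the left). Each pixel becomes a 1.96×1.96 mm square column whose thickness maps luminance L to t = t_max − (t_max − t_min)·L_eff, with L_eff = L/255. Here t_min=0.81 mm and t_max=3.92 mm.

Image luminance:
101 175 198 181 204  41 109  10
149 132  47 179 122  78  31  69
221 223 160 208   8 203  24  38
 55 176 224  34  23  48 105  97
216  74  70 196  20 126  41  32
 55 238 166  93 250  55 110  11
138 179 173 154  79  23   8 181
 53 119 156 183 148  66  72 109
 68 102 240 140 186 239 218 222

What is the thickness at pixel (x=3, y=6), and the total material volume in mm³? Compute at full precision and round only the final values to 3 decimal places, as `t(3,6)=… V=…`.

t(3,6)=2.042 V=677.480

span = t_max - t_min = 3.92 - 0.81 = 3.110
L(3,6) = 154, L_eff = 154/255 = 0.603922
t(3,6) = 3.92 - 3.110·0.603922 = 2.042
Σt over all 9·8 pixels = 749503/4250 ≈ 176.3536471
V = pitch²·Σt = 1.96²·749503/4250 = 677.480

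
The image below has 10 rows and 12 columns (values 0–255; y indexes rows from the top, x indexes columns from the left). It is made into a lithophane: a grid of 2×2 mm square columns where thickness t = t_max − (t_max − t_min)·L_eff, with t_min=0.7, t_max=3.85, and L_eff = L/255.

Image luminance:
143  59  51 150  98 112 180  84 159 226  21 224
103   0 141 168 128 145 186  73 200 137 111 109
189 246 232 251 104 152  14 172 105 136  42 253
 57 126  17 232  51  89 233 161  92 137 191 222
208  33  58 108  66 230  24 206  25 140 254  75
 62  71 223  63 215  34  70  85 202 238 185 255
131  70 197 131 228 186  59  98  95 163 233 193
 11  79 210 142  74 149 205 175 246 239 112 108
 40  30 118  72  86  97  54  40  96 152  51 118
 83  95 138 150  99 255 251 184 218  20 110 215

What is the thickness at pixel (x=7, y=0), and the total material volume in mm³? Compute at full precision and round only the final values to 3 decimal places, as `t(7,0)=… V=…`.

span = t_max - t_min = 3.85 - 0.7 = 3.150
L(7,0) = 84, L_eff = 84/255 = 0.329412
t(7,0) = 3.85 - 3.150·0.329412 = 2.812
Σt over all 10·12 pixels = 112623/425 ≈ 264.9952941
V = pitch²·Σt = 2²·112623/425 = 1059.981

t(7,0)=2.812 V=1059.981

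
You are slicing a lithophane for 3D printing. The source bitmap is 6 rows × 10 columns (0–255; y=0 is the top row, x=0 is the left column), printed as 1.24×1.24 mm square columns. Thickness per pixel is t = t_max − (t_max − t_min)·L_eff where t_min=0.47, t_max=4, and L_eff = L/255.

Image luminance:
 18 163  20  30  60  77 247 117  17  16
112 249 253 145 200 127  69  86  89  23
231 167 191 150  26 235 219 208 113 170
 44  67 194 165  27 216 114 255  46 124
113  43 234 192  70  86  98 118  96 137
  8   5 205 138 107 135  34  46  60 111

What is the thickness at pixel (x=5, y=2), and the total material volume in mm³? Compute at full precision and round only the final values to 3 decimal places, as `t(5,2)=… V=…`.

span = t_max - t_min = 4 - 0.47 = 3.530
L(5,2) = 235, L_eff = 235/255 = 0.921569
t(5,2) = 4 - 3.530·0.921569 = 0.747
Σt over all 6·10 pixels = 300671/2125 ≈ 141.4922353
V = pitch²·Σt = 1.24²·300671/2125 = 217.558

t(5,2)=0.747 V=217.558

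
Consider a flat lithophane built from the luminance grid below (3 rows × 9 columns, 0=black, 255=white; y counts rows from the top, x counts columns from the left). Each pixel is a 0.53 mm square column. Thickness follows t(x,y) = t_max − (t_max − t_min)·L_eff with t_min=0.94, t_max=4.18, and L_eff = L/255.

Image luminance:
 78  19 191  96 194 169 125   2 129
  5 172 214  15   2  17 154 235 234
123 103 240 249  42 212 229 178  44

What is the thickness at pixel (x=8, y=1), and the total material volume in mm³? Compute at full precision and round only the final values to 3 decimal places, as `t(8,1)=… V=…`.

t(8,1)=1.207 V=19.314

span = t_max - t_min = 4.18 - 0.94 = 3.240
L(8,1) = 234, L_eff = 234/255 = 0.917647
t(8,1) = 4.18 - 3.240·0.917647 = 1.207
Σt over all 3·9 pixels = 292221/4250 ≈ 68.7578824
V = pitch²·Σt = 0.53²·292221/4250 = 19.314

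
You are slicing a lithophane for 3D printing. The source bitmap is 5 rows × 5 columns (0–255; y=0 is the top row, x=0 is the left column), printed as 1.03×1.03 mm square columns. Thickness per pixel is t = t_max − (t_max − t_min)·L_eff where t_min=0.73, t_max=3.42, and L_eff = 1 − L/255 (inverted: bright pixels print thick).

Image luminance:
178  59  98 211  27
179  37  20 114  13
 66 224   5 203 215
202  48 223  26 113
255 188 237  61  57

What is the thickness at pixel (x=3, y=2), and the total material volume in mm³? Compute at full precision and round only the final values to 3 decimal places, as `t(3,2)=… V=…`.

span = t_max - t_min = 3.42 - 0.73 = 2.690
L(3,2) = 203, L_eff = 1 - 203/255 = 0.203922 (inverted)
t(3,2) = 3.42 - 2.690·0.203922 = 2.871
Σt over all 5·5 pixels = 644123/12750 ≈ 50.5194510
V = pitch²·Σt = 1.03²·644123/12750 = 53.596

t(3,2)=2.871 V=53.596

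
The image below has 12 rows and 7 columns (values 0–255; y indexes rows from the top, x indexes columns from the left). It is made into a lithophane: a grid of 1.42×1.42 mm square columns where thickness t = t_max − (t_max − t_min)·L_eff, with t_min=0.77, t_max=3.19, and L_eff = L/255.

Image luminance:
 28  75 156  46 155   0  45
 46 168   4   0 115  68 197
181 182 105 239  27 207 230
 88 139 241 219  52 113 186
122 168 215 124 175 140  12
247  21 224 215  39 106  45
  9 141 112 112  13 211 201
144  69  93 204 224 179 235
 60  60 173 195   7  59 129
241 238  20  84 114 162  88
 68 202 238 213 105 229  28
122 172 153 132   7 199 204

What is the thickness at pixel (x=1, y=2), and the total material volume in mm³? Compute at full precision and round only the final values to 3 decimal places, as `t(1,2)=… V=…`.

span = t_max - t_min = 3.19 - 0.77 = 2.420
L(1,2) = 182, L_eff = 182/255 = 0.713725
t(1,2) = 3.19 - 2.420·0.713725 = 1.463
Σt over all 12·7 pixels = 1053998/6375 ≈ 165.3330196
V = pitch²·Σt = 1.42²·1053998/6375 = 333.378

t(1,2)=1.463 V=333.378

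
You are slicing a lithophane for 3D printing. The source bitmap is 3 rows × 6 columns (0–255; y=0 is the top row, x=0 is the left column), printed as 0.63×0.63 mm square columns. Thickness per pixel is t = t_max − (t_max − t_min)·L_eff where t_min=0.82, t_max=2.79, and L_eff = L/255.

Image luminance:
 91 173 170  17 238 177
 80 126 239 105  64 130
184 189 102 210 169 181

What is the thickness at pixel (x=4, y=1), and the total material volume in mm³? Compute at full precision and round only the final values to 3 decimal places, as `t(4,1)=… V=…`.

t(4,1)=2.296 V=11.822

span = t_max - t_min = 2.79 - 0.82 = 1.970
L(4,1) = 64, L_eff = 64/255 = 0.250980
t(4,1) = 2.79 - 1.970·0.250980 = 2.296
Σt over all 3·6 pixels = 151909/5100 ≈ 29.7860784
V = pitch²·Σt = 0.63²·151909/5100 = 11.822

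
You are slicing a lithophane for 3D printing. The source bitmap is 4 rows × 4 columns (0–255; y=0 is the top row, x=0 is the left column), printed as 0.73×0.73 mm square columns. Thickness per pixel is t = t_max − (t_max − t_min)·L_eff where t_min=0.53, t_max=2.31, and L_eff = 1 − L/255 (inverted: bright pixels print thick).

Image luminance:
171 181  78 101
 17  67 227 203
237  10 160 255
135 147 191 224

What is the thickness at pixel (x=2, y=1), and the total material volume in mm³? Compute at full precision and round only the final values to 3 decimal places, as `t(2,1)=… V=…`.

span = t_max - t_min = 2.31 - 0.53 = 1.780
L(2,1) = 227, L_eff = 1 - 227/255 = 0.109804 (inverted)
t(2,1) = 2.31 - 1.780·0.109804 = 2.115
Σt over all 4·4 pixels = 161038/6375 ≈ 25.2608627
V = pitch²·Σt = 0.73²·161038/6375 = 13.462

t(2,1)=2.115 V=13.462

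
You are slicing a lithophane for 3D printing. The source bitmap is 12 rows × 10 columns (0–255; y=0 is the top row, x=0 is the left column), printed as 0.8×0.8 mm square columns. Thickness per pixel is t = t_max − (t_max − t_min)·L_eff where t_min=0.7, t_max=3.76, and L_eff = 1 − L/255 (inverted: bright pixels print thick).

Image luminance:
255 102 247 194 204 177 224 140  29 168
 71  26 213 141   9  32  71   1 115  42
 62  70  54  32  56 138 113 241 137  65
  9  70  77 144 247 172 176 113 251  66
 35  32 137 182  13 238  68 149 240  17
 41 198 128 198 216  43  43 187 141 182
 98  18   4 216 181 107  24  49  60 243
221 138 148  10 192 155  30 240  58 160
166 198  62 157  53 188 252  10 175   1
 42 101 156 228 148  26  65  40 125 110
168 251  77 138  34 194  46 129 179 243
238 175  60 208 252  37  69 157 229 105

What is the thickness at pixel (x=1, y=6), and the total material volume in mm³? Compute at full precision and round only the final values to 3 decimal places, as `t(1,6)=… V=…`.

t(1,6)=0.916 V=168.084

span = t_max - t_min = 3.76 - 0.7 = 3.060
L(1,6) = 18, L_eff = 1 - 18/255 = 0.929412 (inverted)
t(1,6) = 3.76 - 3.060·0.929412 = 0.916
Σt over all 12·10 pixels = 262.632
V = pitch²·Σt = 0.8²·262.632 = 168.084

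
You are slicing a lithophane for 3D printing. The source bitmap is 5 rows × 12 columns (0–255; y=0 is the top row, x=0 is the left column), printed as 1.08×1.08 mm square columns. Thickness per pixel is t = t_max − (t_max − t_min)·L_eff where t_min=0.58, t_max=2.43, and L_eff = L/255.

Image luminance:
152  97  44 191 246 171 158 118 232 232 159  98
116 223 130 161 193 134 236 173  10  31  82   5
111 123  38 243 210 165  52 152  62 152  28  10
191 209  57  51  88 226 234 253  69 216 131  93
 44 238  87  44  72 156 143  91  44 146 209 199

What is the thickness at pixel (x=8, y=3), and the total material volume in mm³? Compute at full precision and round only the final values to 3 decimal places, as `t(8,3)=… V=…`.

t(8,3)=1.929 V=102.119

span = t_max - t_min = 2.43 - 0.58 = 1.850
L(8,3) = 69, L_eff = 69/255 = 0.270588
t(8,3) = 2.43 - 1.850·0.270588 = 1.929
Σt over all 5·12 pixels = 446507/5100 ≈ 87.5503922
V = pitch²·Σt = 1.08²·446507/5100 = 102.119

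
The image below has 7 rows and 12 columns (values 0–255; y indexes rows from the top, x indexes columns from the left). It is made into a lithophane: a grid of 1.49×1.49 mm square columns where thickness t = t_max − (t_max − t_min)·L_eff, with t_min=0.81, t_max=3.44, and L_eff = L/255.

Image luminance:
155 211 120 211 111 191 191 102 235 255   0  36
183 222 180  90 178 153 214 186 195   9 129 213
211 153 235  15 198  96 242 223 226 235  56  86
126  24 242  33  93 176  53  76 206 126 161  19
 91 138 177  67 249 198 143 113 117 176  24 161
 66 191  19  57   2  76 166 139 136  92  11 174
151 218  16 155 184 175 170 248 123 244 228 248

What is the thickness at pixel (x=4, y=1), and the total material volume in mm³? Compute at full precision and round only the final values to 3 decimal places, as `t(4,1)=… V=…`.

span = t_max - t_min = 3.44 - 0.81 = 2.630
L(4,1) = 178, L_eff = 178/255 = 0.698039
t(4,1) = 3.44 - 2.630·0.698039 = 1.604
Σt over all 7·12 pixels = 350514/2125 ≈ 164.9477647
V = pitch²·Σt = 1.49²·350514/2125 = 366.201

t(4,1)=1.604 V=366.201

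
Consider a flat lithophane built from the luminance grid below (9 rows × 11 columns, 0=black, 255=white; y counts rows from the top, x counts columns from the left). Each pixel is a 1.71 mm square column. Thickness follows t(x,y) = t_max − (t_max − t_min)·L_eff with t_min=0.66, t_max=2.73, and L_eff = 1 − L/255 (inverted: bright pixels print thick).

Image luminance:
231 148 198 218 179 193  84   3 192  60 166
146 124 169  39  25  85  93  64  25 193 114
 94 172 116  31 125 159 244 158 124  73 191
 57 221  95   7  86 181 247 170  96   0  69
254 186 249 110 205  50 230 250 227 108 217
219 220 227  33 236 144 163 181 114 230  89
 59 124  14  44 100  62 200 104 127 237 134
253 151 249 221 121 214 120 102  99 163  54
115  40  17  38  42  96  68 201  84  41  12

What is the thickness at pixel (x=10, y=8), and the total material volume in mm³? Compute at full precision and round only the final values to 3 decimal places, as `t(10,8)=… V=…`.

span = t_max - t_min = 2.73 - 0.66 = 2.070
L(10,8) = 12, L_eff = 1 - 12/255 = 0.952941 (inverted)
t(10,8) = 2.73 - 2.070·0.952941 = 0.757
Σt over all 9·11 pixels = 1460187/8500 ≈ 171.7867059
V = pitch²·Σt = 1.71²·1460187/8500 = 502.322

t(10,8)=0.757 V=502.322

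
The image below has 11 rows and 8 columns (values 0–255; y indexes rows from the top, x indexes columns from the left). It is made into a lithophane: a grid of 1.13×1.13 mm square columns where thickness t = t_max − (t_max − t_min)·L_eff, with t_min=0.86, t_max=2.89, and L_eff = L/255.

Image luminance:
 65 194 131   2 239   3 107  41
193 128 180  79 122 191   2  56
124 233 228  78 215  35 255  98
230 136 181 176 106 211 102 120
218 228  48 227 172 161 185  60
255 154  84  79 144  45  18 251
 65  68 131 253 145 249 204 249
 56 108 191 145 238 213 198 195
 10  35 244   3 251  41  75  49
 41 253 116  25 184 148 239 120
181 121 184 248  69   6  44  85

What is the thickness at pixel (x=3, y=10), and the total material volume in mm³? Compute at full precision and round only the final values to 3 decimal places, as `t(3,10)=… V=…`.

t(3,10)=0.916 V=202.048

span = t_max - t_min = 2.89 - 0.86 = 2.030
L(3,10) = 248, L_eff = 248/255 = 0.972549
t(3,10) = 2.89 - 2.030·0.972549 = 0.916
Σt over all 11·8 pixels = 4747/30 ≈ 158.2333333
V = pitch²·Σt = 1.13²·4747/30 = 202.048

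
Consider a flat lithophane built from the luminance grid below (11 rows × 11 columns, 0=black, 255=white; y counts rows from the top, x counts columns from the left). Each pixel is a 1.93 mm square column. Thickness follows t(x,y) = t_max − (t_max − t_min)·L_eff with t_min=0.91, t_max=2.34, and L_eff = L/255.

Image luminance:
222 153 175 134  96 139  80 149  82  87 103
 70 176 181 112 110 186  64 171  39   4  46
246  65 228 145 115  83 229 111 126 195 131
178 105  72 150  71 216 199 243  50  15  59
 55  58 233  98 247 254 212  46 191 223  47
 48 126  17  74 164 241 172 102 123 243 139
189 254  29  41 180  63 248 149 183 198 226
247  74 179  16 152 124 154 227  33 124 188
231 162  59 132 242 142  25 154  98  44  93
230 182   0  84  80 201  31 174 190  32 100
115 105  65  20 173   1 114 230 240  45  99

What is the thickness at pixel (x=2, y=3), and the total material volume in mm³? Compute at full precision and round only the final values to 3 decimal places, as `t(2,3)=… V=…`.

span = t_max - t_min = 2.34 - 0.91 = 1.430
L(2,3) = 72, L_eff = 72/255 = 0.282353
t(2,3) = 2.34 - 1.430·0.282353 = 1.936
Σt over all 11·11 pixels = 58201/300 ≈ 194.0033333
V = pitch²·Σt = 1.93²·58201/300 = 722.643

t(2,3)=1.936 V=722.643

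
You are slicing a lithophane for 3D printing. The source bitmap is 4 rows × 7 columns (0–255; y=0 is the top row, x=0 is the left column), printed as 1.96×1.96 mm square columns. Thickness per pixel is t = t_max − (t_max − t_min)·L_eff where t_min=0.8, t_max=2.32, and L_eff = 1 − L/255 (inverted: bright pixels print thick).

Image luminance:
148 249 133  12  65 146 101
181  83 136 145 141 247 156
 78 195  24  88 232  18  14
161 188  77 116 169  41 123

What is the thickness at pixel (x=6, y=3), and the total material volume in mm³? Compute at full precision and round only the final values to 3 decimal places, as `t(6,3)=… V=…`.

t(6,3)=1.533 V=165.442

span = t_max - t_min = 2.32 - 0.8 = 1.520
L(6,3) = 123, L_eff = 1 - 123/255 = 0.517647 (inverted)
t(6,3) = 2.32 - 1.520·0.517647 = 1.533
Σt over all 4·7 pixels = 274546/6375 ≈ 43.0660392
V = pitch²·Σt = 1.96²·274546/6375 = 165.442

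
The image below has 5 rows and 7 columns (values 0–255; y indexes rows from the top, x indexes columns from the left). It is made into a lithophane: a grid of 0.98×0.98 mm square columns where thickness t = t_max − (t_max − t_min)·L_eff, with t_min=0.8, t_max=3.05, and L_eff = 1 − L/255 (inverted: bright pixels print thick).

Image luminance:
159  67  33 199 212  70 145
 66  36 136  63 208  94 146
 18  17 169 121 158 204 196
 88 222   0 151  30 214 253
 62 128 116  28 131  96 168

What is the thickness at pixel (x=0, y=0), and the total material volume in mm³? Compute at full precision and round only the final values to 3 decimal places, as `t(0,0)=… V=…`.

span = t_max - t_min = 3.05 - 0.8 = 2.250
L(0,0) = 159, L_eff = 1 - 159/255 = 0.376471 (inverted)
t(0,0) = 3.05 - 2.250·0.376471 = 2.203
Σt over all 5·7 pixels = 5533/85 ≈ 65.0941176
V = pitch²·Σt = 0.98²·5533/85 = 62.516

t(0,0)=2.203 V=62.516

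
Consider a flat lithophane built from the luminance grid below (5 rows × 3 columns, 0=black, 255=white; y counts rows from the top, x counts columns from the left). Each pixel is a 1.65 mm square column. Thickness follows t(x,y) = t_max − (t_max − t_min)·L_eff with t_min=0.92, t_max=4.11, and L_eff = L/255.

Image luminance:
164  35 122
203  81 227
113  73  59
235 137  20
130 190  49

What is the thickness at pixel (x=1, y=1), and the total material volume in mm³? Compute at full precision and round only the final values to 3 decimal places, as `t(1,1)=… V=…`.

t(1,1)=3.097 V=105.244

span = t_max - t_min = 4.11 - 0.92 = 3.190
L(1,1) = 81, L_eff = 81/255 = 0.317647
t(1,1) = 4.11 - 3.190·0.317647 = 3.097
Σt over all 5·3 pixels = 985753/25500 ≈ 38.6569804
V = pitch²·Σt = 1.65²·985753/25500 = 105.244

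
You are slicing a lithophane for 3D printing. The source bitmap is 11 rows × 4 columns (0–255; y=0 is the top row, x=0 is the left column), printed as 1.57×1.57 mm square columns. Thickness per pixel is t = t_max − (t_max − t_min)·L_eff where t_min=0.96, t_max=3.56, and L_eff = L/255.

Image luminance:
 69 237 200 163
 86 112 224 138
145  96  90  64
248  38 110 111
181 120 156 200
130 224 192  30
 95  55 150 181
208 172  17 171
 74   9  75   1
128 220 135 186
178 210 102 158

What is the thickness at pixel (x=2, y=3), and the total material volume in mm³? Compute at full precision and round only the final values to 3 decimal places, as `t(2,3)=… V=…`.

span = t_max - t_min = 3.56 - 0.96 = 2.600
L(2,3) = 110, L_eff = 110/255 = 0.431373
t(2,3) = 3.56 - 2.600·0.431373 = 2.438
Σt over all 11·4 pixels = 41053/425 ≈ 96.5952941
V = pitch²·Σt = 1.57²·41053/425 = 238.098

t(2,3)=2.438 V=238.098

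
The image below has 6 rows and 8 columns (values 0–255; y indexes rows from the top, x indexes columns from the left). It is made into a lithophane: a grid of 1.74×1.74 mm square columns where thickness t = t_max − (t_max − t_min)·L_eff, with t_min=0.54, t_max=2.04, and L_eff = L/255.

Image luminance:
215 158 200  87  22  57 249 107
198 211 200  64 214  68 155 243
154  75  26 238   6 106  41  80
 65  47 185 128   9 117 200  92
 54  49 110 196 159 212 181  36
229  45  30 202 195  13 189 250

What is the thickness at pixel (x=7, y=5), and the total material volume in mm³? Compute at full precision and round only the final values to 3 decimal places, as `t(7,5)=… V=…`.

span = t_max - t_min = 2.04 - 0.54 = 1.500
L(7,5) = 250, L_eff = 250/255 = 0.980392
t(7,5) = 2.04 - 1.500·0.980392 = 0.569
Σt over all 6·8 pixels = 52397/850 ≈ 61.6435294
V = pitch²·Σt = 1.74²·52397/850 = 186.632

t(7,5)=0.569 V=186.632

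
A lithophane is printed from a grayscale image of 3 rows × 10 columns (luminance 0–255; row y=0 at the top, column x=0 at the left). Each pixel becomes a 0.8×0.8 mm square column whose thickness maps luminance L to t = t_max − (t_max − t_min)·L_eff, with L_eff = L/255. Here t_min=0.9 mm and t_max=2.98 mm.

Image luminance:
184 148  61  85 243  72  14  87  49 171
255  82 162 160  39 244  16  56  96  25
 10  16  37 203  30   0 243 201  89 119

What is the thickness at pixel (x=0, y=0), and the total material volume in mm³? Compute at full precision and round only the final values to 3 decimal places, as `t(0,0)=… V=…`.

t(0,0)=1.479 V=40.526

span = t_max - t_min = 2.98 - 0.9 = 2.080
L(0,0) = 184, L_eff = 184/255 = 0.721569
t(0,0) = 2.98 - 2.080·0.721569 = 1.479
Σt over all 3·10 pixels = 403681/6375 ≈ 63.3225098
V = pitch²·Σt = 0.8²·403681/6375 = 40.526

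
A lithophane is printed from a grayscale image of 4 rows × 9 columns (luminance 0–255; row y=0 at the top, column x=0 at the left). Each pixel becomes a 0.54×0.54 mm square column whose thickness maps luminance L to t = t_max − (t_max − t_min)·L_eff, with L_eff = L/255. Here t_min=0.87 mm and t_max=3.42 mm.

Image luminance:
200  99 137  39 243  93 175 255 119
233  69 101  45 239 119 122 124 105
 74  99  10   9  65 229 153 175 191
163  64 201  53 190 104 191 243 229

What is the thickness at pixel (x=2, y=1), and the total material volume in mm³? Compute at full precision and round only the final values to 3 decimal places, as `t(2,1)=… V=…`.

span = t_max - t_min = 3.42 - 0.87 = 2.550
L(2,1) = 101, L_eff = 101/255 = 0.396078
t(2,1) = 3.42 - 2.550·0.396078 = 2.410
Σt over all 4·9 pixels = 73.52
V = pitch²·Σt = 0.54²·73.52 = 21.438

t(2,1)=2.410 V=21.438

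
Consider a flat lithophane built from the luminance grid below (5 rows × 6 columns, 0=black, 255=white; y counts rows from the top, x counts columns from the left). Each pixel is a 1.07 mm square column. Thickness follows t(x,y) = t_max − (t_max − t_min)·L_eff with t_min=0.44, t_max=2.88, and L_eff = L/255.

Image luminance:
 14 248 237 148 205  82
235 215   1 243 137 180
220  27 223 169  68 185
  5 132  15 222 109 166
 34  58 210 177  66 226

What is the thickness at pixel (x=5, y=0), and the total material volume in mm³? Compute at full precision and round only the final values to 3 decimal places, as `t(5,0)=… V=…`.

span = t_max - t_min = 2.88 - 0.44 = 2.440
L(5,0) = 82, L_eff = 82/255 = 0.321569
t(5,0) = 2.88 - 2.440·0.321569 = 2.095
Σt over all 5·6 pixels = 97041/2125 ≈ 45.6663529
V = pitch²·Σt = 1.07²·97041/2125 = 52.283

t(5,0)=2.095 V=52.283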